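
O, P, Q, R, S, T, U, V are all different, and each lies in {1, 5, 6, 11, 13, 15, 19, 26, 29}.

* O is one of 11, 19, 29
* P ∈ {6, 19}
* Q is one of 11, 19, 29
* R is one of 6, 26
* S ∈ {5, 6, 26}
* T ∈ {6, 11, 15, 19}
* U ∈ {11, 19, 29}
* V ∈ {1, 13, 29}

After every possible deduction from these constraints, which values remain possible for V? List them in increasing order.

The 3 variables O, Q, U are confined to {11, 19, 29}, which locks those values in; drop them from P, T, V.
P must be 6 (only option left). Eliminate 6 elsewhere: R, S, T.
That leaves R = 26. Strike 26 from S.
That leaves S = 5.
T has just one choice, so T = 15.
No further eliminations apply; V can still be any of 1, 13.

1, 13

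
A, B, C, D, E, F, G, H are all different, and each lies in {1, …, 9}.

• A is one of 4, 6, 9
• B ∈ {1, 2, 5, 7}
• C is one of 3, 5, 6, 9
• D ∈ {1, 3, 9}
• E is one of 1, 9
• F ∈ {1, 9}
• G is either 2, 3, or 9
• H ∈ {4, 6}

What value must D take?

3

The 8 variables draw from only 8 values {1, 2, 3, 4, 5, 6, 7, 9}, so each is used; only B can be 7, hence B = 7.
The 7 still-open variables draw from only 7 values {1, 2, 3, 4, 5, 6, 9}, so each is used; only G can be 2, hence G = 2.
The 6 still-open variables draw from only 6 values {1, 3, 4, 5, 6, 9}, so each is used; only C can be 5, hence C = 5.
The 5 still-open variables draw from only 5 values {1, 3, 4, 6, 9}, so each is used; only D can be 3, hence D = 3.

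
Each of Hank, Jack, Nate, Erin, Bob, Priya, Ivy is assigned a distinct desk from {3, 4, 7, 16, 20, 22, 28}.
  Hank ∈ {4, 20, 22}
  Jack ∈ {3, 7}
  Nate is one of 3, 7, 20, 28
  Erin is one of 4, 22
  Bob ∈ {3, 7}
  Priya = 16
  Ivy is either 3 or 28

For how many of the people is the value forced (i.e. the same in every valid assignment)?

3

Priya has just one choice, so Priya = 16.
Jack and Bob between them cover only {3, 7} — a naked pair. Remove those values from Nate, Ivy.
Ivy must be 28 (only option left). Strike 28 from Nate.
Nate must be 20 (only option left). Eliminate 20 elsewhere: Hank.
Determined: Nate=20, Priya=16, Ivy=28. The other people each still have more than one consistent value. That makes 3.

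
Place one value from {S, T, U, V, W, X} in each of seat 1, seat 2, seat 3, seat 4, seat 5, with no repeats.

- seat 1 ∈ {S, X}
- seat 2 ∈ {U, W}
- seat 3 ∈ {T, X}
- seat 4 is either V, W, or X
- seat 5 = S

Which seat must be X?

seat 5 must be S (only option left). So seat 1 can't be S.
So X goes to seat 1.

seat 1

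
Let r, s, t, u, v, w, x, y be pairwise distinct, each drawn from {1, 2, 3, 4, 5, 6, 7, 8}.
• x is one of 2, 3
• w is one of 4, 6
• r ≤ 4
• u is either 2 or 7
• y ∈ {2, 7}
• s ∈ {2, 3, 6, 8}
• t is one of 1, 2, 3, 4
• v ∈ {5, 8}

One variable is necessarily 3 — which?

The 8 variables draw from only 8 values {1, 2, 3, 4, 5, 6, 7, 8}, so each is used; only v can be 5, hence v = 5.
The 7 still-open variables together cover exactly {1, 2, 3, 4, 6, 7, 8} — 7 values for 7 variables — and 8 appears only in s's list, so s = 8.
The 6 still-open variables draw from only 6 values {1, 2, 3, 4, 6, 7}, so each is used; only w can be 6, hence w = 6.
u and y share exactly the 2 values {2, 7}; by pigeonhole those values go to them, so strike 2, 7 from r, t, x.
So 3 goes to x.

x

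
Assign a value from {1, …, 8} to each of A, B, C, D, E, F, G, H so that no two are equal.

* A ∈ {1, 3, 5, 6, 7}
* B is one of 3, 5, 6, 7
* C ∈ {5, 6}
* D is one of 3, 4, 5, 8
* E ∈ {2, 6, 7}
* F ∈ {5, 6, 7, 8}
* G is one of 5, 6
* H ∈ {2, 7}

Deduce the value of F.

8

The 8 variables draw from only 8 values {1, 2, 3, 4, 5, 6, 7, 8}, so each is used; only A can be 1, hence A = 1.
The 7 still-open variables draw from only 7 values {2, 3, 4, 5, 6, 7, 8}, so each is used; only D can be 4, hence D = 4.
Among the 6 still-open variables, 3 fits only B (and all 6 values in {2, 3, 5, 6, 7, 8} must be used), so B = 3.
The 5 still-open variables together cover exactly {2, 5, 6, 7, 8} — 5 values for 5 variables — and 8 appears only in F's list, so F = 8.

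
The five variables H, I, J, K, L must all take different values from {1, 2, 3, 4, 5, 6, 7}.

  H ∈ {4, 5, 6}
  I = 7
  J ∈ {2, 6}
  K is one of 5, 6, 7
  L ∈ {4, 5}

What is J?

2

I's domain is down to {7}, so I = 7. Strike 7 from K.
Among the 4 still-open variables, 2 fits only J (and all 4 values in {2, 4, 5, 6} must be used), so J = 2.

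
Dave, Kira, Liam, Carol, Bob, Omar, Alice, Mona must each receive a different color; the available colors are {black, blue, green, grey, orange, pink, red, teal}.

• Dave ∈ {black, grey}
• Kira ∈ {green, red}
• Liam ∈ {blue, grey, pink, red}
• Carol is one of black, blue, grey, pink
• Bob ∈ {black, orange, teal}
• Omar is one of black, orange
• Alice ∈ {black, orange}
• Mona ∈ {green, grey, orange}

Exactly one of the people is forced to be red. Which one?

The 8 variables draw from only 8 values {black, blue, green, grey, orange, pink, red, teal}, so each is used; only Bob can be teal, hence Bob = teal.
Omar and Alice between them cover only {black, orange} — a naked pair. Remove those values from Dave, Carol, Mona.
Dave's domain is down to {grey}, so Dave = grey. Strike grey from Liam, Carol, Mona.
Mona has just one choice, so Mona = green. Strike green from Kira.
So red goes to Kira.

Kira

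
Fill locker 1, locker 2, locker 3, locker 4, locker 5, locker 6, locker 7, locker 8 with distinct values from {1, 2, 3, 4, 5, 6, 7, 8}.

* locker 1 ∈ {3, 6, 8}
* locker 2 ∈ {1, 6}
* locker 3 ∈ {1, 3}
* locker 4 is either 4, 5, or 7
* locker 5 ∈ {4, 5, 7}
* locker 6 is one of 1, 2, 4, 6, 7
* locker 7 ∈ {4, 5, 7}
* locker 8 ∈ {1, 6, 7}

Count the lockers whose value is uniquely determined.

The 8 variables together cover exactly {1, 2, 3, 4, 5, 6, 7, 8} — 8 values for 8 variables — and 2 appears only in locker 6's list, so locker 6 = 2.
The 7 still-open variables draw from only 7 values {1, 3, 4, 5, 6, 7, 8}, so each is used; only locker 1 can be 8, hence locker 1 = 8.
The 6 still-open variables together cover exactly {1, 3, 4, 5, 6, 7} — 6 values for 6 variables — and 3 appears only in locker 3's list, so locker 3 = 3.
locker 4, locker 5, locker 7 share exactly the 3 values {4, 5, 7}; by pigeonhole those values go to them, so strike 4, 5, 7 from locker 8.
Determined: locker 1=8, locker 3=3, locker 6=2. The other lockers each still have more than one consistent value. That makes 3.

3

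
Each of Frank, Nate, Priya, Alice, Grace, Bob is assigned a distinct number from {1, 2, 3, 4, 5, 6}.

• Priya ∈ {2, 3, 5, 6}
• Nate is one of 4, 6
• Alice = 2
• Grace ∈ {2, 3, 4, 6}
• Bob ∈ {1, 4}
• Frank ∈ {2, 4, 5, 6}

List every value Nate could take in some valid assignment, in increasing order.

Alice must be 2 (only option left). Strike 2 from Frank, Priya, Grace.
The 5 still-open variables draw from only 5 values {1, 3, 4, 5, 6}, so each is used; only Bob can be 1, hence Bob = 1.
No further eliminations apply; Nate can still be any of 4, 6.

4, 6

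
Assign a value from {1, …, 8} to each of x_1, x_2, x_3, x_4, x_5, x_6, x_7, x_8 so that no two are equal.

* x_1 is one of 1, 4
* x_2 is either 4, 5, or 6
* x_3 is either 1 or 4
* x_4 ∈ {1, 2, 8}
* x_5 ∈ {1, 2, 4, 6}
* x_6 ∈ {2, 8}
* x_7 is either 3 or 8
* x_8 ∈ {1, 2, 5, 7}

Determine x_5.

6

The 8 variables draw from only 8 values {1, 2, 3, 4, 5, 6, 7, 8}, so each is used; only x_7 can be 3, hence x_7 = 3.
The 7 still-open variables together cover exactly {1, 2, 4, 5, 6, 7, 8} — 7 values for 7 variables — and 7 appears only in x_8's list, so x_8 = 7.
The 6 still-open variables together cover exactly {1, 2, 4, 5, 6, 8} — 6 values for 6 variables — and 5 appears only in x_2's list, so x_2 = 5.
The 5 still-open variables together cover exactly {1, 2, 4, 6, 8} — 5 values for 5 variables — and 6 appears only in x_5's list, so x_5 = 6.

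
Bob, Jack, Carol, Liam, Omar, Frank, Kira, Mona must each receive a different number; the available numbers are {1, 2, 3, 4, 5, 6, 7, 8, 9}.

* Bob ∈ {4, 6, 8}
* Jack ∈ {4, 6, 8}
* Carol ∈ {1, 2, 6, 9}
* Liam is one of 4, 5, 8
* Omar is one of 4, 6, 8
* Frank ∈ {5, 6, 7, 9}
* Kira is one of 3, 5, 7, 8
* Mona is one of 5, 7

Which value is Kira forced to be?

Bob, Jack, Omar between them cover only {4, 6, 8} — a naked triple. Remove those values from Carol, Liam, Frank, Kira.
That leaves Liam = 5. Eliminate 5 elsewhere: Frank, Kira, Mona.
That leaves Mona = 7. Eliminate 7 elsewhere: Frank, Kira.
So Kira = 3.

3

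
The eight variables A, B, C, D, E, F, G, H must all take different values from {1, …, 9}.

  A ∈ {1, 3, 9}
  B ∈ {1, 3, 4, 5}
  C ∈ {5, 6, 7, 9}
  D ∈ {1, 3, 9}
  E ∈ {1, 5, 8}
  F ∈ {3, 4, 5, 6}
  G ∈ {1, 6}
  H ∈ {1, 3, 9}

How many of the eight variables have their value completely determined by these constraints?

3

The 8 variables together cover exactly {1, 3, 4, 5, 6, 7, 8, 9} — 8 values for 8 variables — and 7 appears only in C's list, so C = 7.
The 7 still-open variables together cover exactly {1, 3, 4, 5, 6, 8, 9} — 7 values for 7 variables — and 8 appears only in E's list, so E = 8.
A, D, H share exactly the 3 values {1, 3, 9}; by pigeonhole those values go to them, so strike 1, 3, 9 from B, F, G.
G's domain is down to {6}, so G = 6. Strike 6 from F.
Determined: C=7, E=8, G=6. The other variables each still have more than one consistent value. That makes 3.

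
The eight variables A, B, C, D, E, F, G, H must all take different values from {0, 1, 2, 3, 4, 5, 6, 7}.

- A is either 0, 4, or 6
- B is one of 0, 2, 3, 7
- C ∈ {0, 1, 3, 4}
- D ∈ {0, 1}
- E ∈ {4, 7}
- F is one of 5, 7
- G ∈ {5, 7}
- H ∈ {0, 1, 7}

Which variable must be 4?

The 8 variables draw from only 8 values {0, 1, 2, 3, 4, 5, 6, 7}, so each is used; only B can be 2, hence B = 2.
The 7 still-open variables together cover exactly {0, 1, 3, 4, 5, 6, 7} — 7 values for 7 variables — and 3 appears only in C's list, so C = 3.
The 6 still-open variables together cover exactly {0, 1, 4, 5, 6, 7} — 6 values for 6 variables — and 6 appears only in A's list, so A = 6.
Among the 5 still-open variables, 4 fits only E (and all 5 values in {0, 1, 4, 5, 7} must be used), so E = 4.

E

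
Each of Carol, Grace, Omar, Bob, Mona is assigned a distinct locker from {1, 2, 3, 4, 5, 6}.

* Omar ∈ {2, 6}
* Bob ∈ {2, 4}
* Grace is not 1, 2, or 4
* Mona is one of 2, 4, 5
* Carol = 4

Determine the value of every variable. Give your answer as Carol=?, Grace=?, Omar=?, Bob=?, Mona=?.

Carol has just one choice, so Carol = 4. Remove 4 from Bob, Mona.
That leaves Bob = 2. Eliminate 2 elsewhere: Omar, Mona.
Mona has just one choice, so Mona = 5. So Grace can't be 5.
Omar's domain is down to {6}, so Omar = 6. So Grace can't be 6.
Grace's domain is down to {3}, so Grace = 3.

Carol=4, Grace=3, Omar=6, Bob=2, Mona=5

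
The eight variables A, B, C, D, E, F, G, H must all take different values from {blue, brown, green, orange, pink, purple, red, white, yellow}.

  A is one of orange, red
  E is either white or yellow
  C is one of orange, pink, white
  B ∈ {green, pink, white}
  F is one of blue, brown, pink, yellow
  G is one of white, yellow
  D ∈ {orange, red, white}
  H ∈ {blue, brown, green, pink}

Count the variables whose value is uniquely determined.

2

E and G between them cover only {white, yellow} — a naked pair. Remove those values from B, C, D, F.
The 2 variables A and D are confined to {orange, red}, which locks those values in; drop them from C.
C has just one choice, so C = pink. Eliminate pink elsewhere: B, F, H.
That leaves B = green. Strike green from H.
Determined: B=green, C=pink. The other variables each still have more than one consistent value. That makes 2.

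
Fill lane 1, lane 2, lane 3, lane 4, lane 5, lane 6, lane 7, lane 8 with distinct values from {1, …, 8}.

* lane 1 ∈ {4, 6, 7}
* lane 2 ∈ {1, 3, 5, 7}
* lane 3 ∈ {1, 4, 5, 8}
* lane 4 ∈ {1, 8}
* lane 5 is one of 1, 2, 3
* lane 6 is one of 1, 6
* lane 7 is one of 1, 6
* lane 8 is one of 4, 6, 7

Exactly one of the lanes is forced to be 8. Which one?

The 8 variables draw from only 8 values {1, 2, 3, 4, 5, 6, 7, 8}, so each is used; only lane 5 can be 2, hence lane 5 = 2.
Among the 7 still-open variables, 3 fits only lane 2 (and all 7 values in {1, 3, 4, 5, 6, 7, 8} must be used), so lane 2 = 3.
The 6 still-open variables together cover exactly {1, 4, 5, 6, 7, 8} — 6 values for 6 variables — and 5 appears only in lane 3's list, so lane 3 = 5.
The 5 still-open variables draw from only 5 values {1, 4, 6, 7, 8}, so each is used; only lane 4 can be 8, hence lane 4 = 8.

lane 4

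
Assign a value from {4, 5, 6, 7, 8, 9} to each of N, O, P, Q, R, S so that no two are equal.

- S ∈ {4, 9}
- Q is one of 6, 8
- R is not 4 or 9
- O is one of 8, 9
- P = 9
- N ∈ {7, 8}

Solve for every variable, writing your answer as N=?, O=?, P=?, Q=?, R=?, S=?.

N=7, O=8, P=9, Q=6, R=5, S=4

P has just one choice, so P = 9. Remove 9 from O, S.
That leaves S = 4.
That leaves O = 8. Eliminate 8 elsewhere: N, Q, R.
Q must be 6 (only option left). Remove 6 from R.
N must be 7 (only option left). Strike 7 from R.
R's domain is down to {5}, so R = 5.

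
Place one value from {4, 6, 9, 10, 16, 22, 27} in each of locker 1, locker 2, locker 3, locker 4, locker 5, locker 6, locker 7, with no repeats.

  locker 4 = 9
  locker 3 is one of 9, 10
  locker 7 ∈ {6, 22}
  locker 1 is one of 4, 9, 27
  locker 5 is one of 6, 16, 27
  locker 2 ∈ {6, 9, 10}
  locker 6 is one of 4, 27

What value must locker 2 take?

locker 4's domain is down to {9}, so locker 4 = 9. Strike 9 from locker 1, locker 2, locker 3.
That leaves locker 3 = 10. Eliminate 10 elsewhere: locker 2.
So locker 2 = 6.

6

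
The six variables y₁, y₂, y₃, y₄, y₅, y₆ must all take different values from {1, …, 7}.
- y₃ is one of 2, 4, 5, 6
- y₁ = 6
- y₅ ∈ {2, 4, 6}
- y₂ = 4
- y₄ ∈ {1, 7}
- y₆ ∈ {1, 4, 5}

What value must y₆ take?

1

y₁ has just one choice, so y₁ = 6. So y₃, y₅ can't be 6.
That leaves y₂ = 4. So y₃, y₅, y₆ can't be 4.
That leaves y₅ = 2. So y₃ can't be 2.
y₃'s domain is down to {5}, so y₃ = 5. So y₆ can't be 5.
So y₆ = 1.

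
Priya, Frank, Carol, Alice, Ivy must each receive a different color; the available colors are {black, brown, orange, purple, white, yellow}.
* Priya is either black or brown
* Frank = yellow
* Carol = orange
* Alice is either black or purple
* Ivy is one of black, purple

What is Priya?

brown

Frank must be yellow (only option left).
That leaves Carol = orange.
Among the 3 still-open variables, brown fits only Priya (and all 3 values in {black, brown, purple} must be used), so Priya = brown.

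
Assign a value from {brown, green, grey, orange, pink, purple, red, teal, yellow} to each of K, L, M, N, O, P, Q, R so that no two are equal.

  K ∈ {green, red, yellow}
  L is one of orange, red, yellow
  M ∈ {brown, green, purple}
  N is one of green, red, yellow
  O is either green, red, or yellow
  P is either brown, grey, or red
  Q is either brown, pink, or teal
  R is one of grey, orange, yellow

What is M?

K, N, O share exactly the 3 values {green, red, yellow}; by pigeonhole those values go to them, so strike green, red, yellow from L, M, P, R.
L's domain is down to {orange}, so L = orange. Remove orange from R.
R has just one choice, so R = grey. Strike grey from P.
P has just one choice, so P = brown. Remove brown from M, Q.
So M = purple.

purple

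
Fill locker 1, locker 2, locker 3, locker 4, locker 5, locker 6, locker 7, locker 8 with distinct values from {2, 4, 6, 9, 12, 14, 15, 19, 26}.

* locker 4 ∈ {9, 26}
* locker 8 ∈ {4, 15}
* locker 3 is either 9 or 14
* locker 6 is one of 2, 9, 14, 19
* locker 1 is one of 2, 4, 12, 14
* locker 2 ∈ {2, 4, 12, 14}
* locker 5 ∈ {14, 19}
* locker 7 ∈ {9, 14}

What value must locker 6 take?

2

Among the 8 variables, 15 fits only locker 8 (and all 8 values in {2, 4, 9, 12, 14, 15, 19, 26} must be used), so locker 8 = 15.
The 7 still-open variables draw from only 7 values {2, 4, 9, 12, 14, 19, 26}, so each is used; only locker 4 can be 26, hence locker 4 = 26.
The 2 variables locker 3 and locker 7 are confined to {9, 14}, which locks those values in; drop them from locker 1, locker 2, locker 5, locker 6.
locker 5's domain is down to {19}, so locker 5 = 19. Strike 19 from locker 6.
So locker 6 = 2.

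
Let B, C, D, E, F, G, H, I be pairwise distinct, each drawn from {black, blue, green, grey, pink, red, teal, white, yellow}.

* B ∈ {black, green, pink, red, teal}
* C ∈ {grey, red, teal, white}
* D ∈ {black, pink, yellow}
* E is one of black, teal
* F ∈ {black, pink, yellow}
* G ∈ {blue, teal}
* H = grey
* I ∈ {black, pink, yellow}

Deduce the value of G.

blue

H has just one choice, so H = grey. Eliminate grey elsewhere: C.
D, F, I between them cover only {black, pink, yellow} — a naked triple. Remove those values from B, E.
E must be teal (only option left). So B, C, G can't be teal.
So G = blue.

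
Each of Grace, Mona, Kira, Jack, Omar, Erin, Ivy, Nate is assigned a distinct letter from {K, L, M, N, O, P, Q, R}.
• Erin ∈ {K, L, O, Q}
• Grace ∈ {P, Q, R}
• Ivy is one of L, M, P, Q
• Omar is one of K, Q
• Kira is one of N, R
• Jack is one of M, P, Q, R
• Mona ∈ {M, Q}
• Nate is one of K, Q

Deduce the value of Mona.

The 8 variables together cover exactly {K, L, M, N, O, P, Q, R} — 8 values for 8 variables — and N appears only in Kira's list, so Kira = N.
Among the 7 still-open variables, O fits only Erin (and all 7 values in {K, L, M, O, P, Q, R} must be used), so Erin = O.
The 6 still-open variables together cover exactly {K, L, M, P, Q, R} — 6 values for 6 variables — and L appears only in Ivy's list, so Ivy = L.
The 2 variables Omar and Nate are confined to {K, Q}, which locks those values in; drop them from Grace, Mona, Jack.
So Mona = M.

M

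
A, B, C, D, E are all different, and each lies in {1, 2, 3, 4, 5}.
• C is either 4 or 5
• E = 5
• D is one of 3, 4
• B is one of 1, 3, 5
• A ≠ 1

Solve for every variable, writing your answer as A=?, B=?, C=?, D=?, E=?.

A=2, B=1, C=4, D=3, E=5

E must be 5 (only option left). Remove 5 from A, B, C.
C's domain is down to {4}, so C = 4. Eliminate 4 elsewhere: A, D.
D's domain is down to {3}, so D = 3. Strike 3 from A, B.
A must be 2 (only option left).
B's domain is down to {1}, so B = 1.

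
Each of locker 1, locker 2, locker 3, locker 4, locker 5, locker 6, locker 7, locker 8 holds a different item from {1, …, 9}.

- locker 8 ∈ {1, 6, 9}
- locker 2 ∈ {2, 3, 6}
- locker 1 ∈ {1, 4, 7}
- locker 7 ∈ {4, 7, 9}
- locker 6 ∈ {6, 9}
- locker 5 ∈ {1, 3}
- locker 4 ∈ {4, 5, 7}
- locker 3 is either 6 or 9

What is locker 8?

1

Among the 8 variables, 2 fits only locker 2 (and all 8 values in {1, 2, 3, 4, 5, 6, 7, 9} must be used), so locker 2 = 2.
Among the 7 still-open variables, 3 fits only locker 5 (and all 7 values in {1, 3, 4, 5, 6, 7, 9} must be used), so locker 5 = 3.
The 6 still-open variables together cover exactly {1, 4, 5, 6, 7, 9} — 6 values for 6 variables — and 5 appears only in locker 4's list, so locker 4 = 5.
The 2 variables locker 3 and locker 6 are confined to {6, 9}, which locks those values in; drop them from locker 7, locker 8.
So locker 8 = 1.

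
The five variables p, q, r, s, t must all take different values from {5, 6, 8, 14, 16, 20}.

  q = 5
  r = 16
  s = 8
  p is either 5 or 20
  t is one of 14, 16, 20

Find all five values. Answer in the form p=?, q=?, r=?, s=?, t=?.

q has just one choice, so q = 5. Eliminate 5 elsewhere: p.
r has just one choice, so r = 16. Eliminate 16 elsewhere: t.
s must be 8 (only option left).
p has just one choice, so p = 20. Strike 20 from t.
t must be 14 (only option left).

p=20, q=5, r=16, s=8, t=14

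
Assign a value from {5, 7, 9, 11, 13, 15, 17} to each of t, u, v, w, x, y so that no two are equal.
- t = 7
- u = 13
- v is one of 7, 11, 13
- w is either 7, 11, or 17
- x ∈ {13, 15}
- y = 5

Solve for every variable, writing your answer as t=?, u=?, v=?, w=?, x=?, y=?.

t=7, u=13, v=11, w=17, x=15, y=5

t must be 7 (only option left). Remove 7 from v, w.
u must be 13 (only option left). So v, x can't be 13.
v's domain is down to {11}, so v = 11. Eliminate 11 elsewhere: w.
w has just one choice, so w = 17.
That leaves x = 15.
y's domain is down to {5}, so y = 5.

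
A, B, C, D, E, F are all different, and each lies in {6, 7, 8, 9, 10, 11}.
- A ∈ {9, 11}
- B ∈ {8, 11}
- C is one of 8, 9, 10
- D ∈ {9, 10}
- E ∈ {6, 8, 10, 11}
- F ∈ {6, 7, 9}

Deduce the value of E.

6

The 6 variables draw from only 6 values {6, 7, 8, 9, 10, 11}, so each is used; only F can be 7, hence F = 7.
Among the 5 still-open variables, 6 fits only E (and all 5 values in {6, 8, 9, 10, 11} must be used), so E = 6.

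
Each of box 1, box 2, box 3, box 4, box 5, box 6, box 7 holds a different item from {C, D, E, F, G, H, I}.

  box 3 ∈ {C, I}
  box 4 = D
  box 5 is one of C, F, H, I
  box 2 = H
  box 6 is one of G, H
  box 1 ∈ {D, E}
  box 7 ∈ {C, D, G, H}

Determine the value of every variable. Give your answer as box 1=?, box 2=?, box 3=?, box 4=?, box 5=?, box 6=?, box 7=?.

box 1=E, box 2=H, box 3=I, box 4=D, box 5=F, box 6=G, box 7=C

box 2 must be H (only option left). Remove H from box 5, box 6, box 7.
That leaves box 4 = D. Eliminate D elsewhere: box 1, box 7.
box 6 must be G (only option left). So box 7 can't be G.
That leaves box 7 = C. Eliminate C elsewhere: box 3, box 5.
box 1 must be E (only option left).
box 3 has just one choice, so box 3 = I. Eliminate I elsewhere: box 5.
box 5 has just one choice, so box 5 = F.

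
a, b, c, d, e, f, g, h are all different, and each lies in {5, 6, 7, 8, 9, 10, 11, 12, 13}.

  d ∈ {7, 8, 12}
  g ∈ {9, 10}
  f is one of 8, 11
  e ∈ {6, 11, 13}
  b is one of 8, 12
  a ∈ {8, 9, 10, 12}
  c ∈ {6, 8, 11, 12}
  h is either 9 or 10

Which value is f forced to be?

11

Among the 8 variables, 7 fits only d (and all 8 values in {6, 7, 8, 9, 10, 11, 12, 13} must be used), so d = 7.
The 7 still-open variables draw from only 7 values {6, 8, 9, 10, 11, 12, 13}, so each is used; only e can be 13, hence e = 13.
Among the 6 still-open variables, 6 fits only c (and all 6 values in {6, 8, 9, 10, 11, 12} must be used), so c = 6.
The 5 still-open variables together cover exactly {8, 9, 10, 11, 12} — 5 values for 5 variables — and 11 appears only in f's list, so f = 11.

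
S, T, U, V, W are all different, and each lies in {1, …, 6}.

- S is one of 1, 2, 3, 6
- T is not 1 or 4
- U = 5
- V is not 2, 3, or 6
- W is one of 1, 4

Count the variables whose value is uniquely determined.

1

U's domain is down to {5}, so U = 5. Remove 5 from T, V.
V and W share exactly the 2 values {1, 4}; by pigeonhole those values go to them, so strike 1, 4 from S.
Determined: U=5. The other variables each still have more than one consistent value. That makes 1.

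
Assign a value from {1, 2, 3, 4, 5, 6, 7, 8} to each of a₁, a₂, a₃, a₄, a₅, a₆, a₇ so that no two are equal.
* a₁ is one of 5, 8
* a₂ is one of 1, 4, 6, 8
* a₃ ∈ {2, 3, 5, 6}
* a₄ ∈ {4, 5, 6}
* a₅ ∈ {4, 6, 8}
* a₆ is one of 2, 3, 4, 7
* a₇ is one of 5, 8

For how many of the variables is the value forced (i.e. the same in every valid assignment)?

1

The 2 variables a₁ and a₇ are confined to {5, 8}, which locks those values in; drop them from a₂, a₃, a₄, a₅.
a₄ and a₅ between them cover only {4, 6} — a naked pair. Remove those values from a₂, a₃, a₆.
a₂ must be 1 (only option left).
Determined: a₂=1. The other variables each still have more than one consistent value. That makes 1.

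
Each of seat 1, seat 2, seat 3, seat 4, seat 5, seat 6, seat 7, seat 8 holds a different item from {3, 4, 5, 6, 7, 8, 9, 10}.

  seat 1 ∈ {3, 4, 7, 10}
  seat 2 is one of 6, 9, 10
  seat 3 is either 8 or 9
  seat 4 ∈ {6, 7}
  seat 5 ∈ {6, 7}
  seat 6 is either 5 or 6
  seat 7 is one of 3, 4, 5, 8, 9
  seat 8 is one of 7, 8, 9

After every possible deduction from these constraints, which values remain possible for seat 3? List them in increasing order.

8, 9

The 2 variables seat 4 and seat 5 are confined to {6, 7}, which locks those values in; drop them from seat 1, seat 2, seat 6, seat 8.
seat 6's domain is down to {5}, so seat 6 = 5. Eliminate 5 elsewhere: seat 7.
seat 3 and seat 8 share exactly the 2 values {8, 9}; by pigeonhole those values go to them, so strike 8, 9 from seat 2, seat 7.
That leaves seat 2 = 10. Remove 10 from seat 1.
No further eliminations apply; seat 3 can still be any of 8, 9.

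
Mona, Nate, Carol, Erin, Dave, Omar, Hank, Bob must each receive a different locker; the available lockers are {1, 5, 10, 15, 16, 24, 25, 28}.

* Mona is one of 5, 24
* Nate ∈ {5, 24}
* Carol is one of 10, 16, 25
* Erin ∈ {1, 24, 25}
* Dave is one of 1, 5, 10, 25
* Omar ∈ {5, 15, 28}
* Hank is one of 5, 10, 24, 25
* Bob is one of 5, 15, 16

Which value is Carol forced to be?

16

Among the 8 variables, 28 fits only Omar (and all 8 values in {1, 5, 10, 15, 16, 24, 25, 28} must be used), so Omar = 28.
Among the 7 still-open variables, 15 fits only Bob (and all 7 values in {1, 5, 10, 15, 16, 24, 25} must be used), so Bob = 15.
Among the 6 still-open variables, 16 fits only Carol (and all 6 values in {1, 5, 10, 16, 24, 25} must be used), so Carol = 16.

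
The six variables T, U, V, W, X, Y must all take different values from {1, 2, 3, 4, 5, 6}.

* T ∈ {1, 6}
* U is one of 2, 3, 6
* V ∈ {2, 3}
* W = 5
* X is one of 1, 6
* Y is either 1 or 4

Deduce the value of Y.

W has just one choice, so W = 5.
The 5 still-open variables together cover exactly {1, 2, 3, 4, 6} — 5 values for 5 variables — and 4 appears only in Y's list, so Y = 4.

4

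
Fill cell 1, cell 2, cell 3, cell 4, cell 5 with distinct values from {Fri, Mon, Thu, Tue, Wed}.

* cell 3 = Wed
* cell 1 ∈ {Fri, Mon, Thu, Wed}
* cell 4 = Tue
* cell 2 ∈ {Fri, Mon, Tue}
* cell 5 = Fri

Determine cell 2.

cell 3 must be Wed (only option left). So cell 1 can't be Wed.
That leaves cell 4 = Tue. Strike Tue from cell 2.
cell 5 must be Fri (only option left). Remove Fri from cell 1, cell 2.
So cell 2 = Mon.

Mon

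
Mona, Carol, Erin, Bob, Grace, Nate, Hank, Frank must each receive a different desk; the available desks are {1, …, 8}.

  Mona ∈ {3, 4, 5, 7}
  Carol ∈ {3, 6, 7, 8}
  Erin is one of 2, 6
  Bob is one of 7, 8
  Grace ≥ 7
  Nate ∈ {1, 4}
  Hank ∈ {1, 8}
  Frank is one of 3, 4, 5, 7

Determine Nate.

The 8 variables together cover exactly {1, 2, 3, 4, 5, 6, 7, 8} — 8 values for 8 variables — and 2 appears only in Erin's list, so Erin = 2.
The 7 still-open variables together cover exactly {1, 3, 4, 5, 6, 7, 8} — 7 values for 7 variables — and 6 appears only in Carol's list, so Carol = 6.
Bob and Grace share exactly the 2 values {7, 8}; by pigeonhole those values go to them, so strike 7, 8 from Mona, Hank, Frank.
Hank must be 1 (only option left). So Nate can't be 1.
So Nate = 4.

4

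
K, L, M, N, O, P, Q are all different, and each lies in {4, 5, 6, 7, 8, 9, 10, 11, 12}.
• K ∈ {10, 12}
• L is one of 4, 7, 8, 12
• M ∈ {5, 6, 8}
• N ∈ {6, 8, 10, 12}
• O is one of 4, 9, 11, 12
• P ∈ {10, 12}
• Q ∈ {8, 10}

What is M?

5

The 2 variables K and P are confined to {10, 12}, which locks those values in; drop them from L, N, O, Q.
Q's domain is down to {8}, so Q = 8. So L, M, N can't be 8.
That leaves N = 6. Remove 6 from M.
So M = 5.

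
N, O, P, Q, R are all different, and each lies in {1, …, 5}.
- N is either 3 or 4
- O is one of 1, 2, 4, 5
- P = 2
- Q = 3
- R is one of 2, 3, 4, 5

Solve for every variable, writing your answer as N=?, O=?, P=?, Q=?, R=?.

N=4, O=1, P=2, Q=3, R=5

P has just one choice, so P = 2. Strike 2 from O, R.
That leaves Q = 3. Strike 3 from N, R.
N has just one choice, so N = 4. Eliminate 4 elsewhere: O, R.
R must be 5 (only option left). Strike 5 from O.
O must be 1 (only option left).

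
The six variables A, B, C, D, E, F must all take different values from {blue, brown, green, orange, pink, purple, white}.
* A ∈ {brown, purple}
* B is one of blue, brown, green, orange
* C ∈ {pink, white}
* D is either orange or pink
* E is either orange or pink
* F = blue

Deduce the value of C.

white

F must be blue (only option left). So B can't be blue.
The 2 variables D and E are confined to {orange, pink}, which locks those values in; drop them from B, C.
So C = white.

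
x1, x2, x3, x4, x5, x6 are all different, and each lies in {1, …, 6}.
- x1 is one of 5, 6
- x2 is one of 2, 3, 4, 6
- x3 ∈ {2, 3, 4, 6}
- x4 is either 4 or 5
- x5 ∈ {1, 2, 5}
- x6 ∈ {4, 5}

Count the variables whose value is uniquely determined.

2

Among the 6 variables, 1 fits only x5 (and all 6 values in {1, 2, 3, 4, 5, 6} must be used), so x5 = 1.
x4 and x6 between them cover only {4, 5} — a naked pair. Remove those values from x1, x2, x3.
That leaves x1 = 6. Remove 6 from x2, x3.
Determined: x1=6, x5=1. The other variables each still have more than one consistent value. That makes 2.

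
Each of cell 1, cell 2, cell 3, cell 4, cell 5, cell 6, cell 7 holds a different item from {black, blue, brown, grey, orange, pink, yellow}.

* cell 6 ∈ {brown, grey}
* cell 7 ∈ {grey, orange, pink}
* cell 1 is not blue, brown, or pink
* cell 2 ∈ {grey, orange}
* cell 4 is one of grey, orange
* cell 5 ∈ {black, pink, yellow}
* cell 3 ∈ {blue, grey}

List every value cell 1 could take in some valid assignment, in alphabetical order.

Among the 7 variables, blue fits only cell 3 (and all 7 values in {black, blue, brown, grey, orange, pink, yellow} must be used), so cell 3 = blue.
The 6 still-open variables draw from only 6 values {black, brown, grey, orange, pink, yellow}, so each is used; only cell 6 can be brown, hence cell 6 = brown.
cell 2 and cell 4 between them cover only {grey, orange} — a naked pair. Remove those values from cell 1, cell 7.
cell 7 has just one choice, so cell 7 = pink. Eliminate pink elsewhere: cell 5.
No further eliminations apply; cell 1 can still be any of black, yellow.

black, yellow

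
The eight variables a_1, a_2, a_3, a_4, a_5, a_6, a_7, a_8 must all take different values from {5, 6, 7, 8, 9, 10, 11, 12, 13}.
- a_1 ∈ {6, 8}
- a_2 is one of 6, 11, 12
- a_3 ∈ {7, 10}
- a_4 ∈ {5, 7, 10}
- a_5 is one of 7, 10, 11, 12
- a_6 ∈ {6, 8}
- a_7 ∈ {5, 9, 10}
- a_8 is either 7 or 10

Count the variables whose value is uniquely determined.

Among the 8 variables, 9 fits only a_7 (and all 8 values in {5, 6, 7, 8, 9, 10, 11, 12} must be used), so a_7 = 9.
The 7 still-open variables together cover exactly {5, 6, 7, 8, 10, 11, 12} — 7 values for 7 variables — and 5 appears only in a_4's list, so a_4 = 5.
a_1 and a_6 share exactly the 2 values {6, 8}; by pigeonhole those values go to them, so strike 6, 8 from a_2.
The 2 variables a_3 and a_8 are confined to {7, 10}, which locks those values in; drop them from a_5.
Determined: a_4=5, a_7=9. The other variables each still have more than one consistent value. That makes 2.

2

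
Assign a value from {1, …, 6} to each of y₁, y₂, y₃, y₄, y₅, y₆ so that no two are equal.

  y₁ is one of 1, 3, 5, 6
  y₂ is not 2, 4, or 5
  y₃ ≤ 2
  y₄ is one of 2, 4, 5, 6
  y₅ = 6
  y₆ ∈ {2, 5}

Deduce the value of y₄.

4

y₅ has just one choice, so y₅ = 6. Eliminate 6 elsewhere: y₁, y₂, y₄.
Among the 5 still-open variables, 4 fits only y₄ (and all 5 values in {1, 2, 3, 4, 5} must be used), so y₄ = 4.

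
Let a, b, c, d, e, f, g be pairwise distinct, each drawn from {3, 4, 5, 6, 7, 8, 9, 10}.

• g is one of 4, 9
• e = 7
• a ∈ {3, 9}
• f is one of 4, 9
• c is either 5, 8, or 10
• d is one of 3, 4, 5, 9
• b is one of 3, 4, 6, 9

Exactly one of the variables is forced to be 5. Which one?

e has just one choice, so e = 7.
The 2 variables f and g are confined to {4, 9}, which locks those values in; drop them from a, b, d.
a has just one choice, so a = 3. Eliminate 3 elsewhere: b, d.
So 5 goes to d.

d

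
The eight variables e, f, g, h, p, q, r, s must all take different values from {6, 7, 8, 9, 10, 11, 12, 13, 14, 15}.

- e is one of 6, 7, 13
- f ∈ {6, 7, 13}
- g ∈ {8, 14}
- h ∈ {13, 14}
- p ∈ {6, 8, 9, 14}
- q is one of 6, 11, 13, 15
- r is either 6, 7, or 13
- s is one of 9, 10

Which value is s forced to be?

e, f, r share exactly the 3 values {6, 7, 13}; by pigeonhole those values go to them, so strike 6, 7, 13 from h, p, q.
h's domain is down to {14}, so h = 14. Strike 14 from g, p.
g must be 8 (only option left). Strike 8 from p.
p's domain is down to {9}, so p = 9. Strike 9 from s.
So s = 10.

10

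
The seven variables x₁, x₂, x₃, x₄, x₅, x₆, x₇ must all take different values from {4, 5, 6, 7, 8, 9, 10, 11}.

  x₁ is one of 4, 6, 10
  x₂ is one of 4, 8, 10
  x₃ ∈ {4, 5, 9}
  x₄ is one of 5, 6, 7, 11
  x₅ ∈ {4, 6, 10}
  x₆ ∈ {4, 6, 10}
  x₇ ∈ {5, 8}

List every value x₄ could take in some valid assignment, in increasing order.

7, 11

x₁, x₅, x₆ between them cover only {4, 6, 10} — a naked triple. Remove those values from x₂, x₃, x₄.
x₂'s domain is down to {8}, so x₂ = 8. Eliminate 8 elsewhere: x₇.
x₇ has just one choice, so x₇ = 5. Remove 5 from x₃, x₄.
x₃'s domain is down to {9}, so x₃ = 9.
No further eliminations apply; x₄ can still be any of 7, 11.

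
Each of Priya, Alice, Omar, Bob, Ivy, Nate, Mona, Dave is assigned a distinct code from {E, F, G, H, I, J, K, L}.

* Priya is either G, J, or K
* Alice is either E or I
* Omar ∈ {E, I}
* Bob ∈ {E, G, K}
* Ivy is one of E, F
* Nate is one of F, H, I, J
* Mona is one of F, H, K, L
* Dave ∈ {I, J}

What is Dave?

J

The 8 variables draw from only 8 values {E, F, G, H, I, J, K, L}, so each is used; only Mona can be L, hence Mona = L.
The 7 still-open variables draw from only 7 values {E, F, G, H, I, J, K}, so each is used; only Nate can be H, hence Nate = H.
The 6 still-open variables draw from only 6 values {E, F, G, I, J, K}, so each is used; only Ivy can be F, hence Ivy = F.
Alice and Omar between them cover only {E, I} — a naked pair. Remove those values from Bob, Dave.
So Dave = J.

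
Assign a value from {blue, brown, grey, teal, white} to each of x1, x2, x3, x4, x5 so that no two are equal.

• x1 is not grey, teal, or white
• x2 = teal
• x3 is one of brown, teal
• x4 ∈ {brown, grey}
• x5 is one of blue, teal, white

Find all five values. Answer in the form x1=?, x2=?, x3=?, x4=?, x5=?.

x2 has just one choice, so x2 = teal. Remove teal from x3, x5.
That leaves x3 = brown. Remove brown from x1, x4.
That leaves x4 = grey.
x1 has just one choice, so x1 = blue. So x5 can't be blue.
x5 has just one choice, so x5 = white.

x1=blue, x2=teal, x3=brown, x4=grey, x5=white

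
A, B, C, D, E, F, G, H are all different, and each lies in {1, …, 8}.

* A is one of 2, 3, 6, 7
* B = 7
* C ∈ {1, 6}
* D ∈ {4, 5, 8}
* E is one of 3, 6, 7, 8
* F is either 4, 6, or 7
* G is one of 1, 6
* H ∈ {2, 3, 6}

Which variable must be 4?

F

B has just one choice, so B = 7. Remove 7 from A, E, F.
The 7 still-open variables draw from only 7 values {1, 2, 3, 4, 5, 6, 8}, so each is used; only D can be 5, hence D = 5.
The 6 still-open variables draw from only 6 values {1, 2, 3, 4, 6, 8}, so each is used; only F can be 4, hence F = 4.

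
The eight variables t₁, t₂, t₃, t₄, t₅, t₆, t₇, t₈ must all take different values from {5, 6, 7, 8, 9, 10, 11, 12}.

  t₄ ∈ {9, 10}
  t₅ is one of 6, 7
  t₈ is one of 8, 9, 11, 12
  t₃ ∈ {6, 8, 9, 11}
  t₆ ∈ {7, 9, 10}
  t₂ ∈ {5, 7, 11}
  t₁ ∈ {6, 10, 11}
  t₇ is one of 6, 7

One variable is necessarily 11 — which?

Among the 8 variables, 5 fits only t₂ (and all 8 values in {5, 6, 7, 8, 9, 10, 11, 12} must be used), so t₂ = 5.
Among the 7 still-open variables, 12 fits only t₈ (and all 7 values in {6, 7, 8, 9, 10, 11, 12} must be used), so t₈ = 12.
Among the 6 still-open variables, 8 fits only t₃ (and all 6 values in {6, 7, 8, 9, 10, 11} must be used), so t₃ = 8.
Among the 5 still-open variables, 11 fits only t₁ (and all 5 values in {6, 7, 9, 10, 11} must be used), so t₁ = 11.

t₁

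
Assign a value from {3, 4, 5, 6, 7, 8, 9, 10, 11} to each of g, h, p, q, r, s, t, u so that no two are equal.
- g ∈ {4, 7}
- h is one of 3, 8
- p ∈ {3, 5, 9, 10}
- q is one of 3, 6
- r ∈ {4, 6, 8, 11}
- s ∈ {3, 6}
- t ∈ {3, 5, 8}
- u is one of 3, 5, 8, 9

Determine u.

The 2 variables q and s are confined to {3, 6}, which locks those values in; drop them from h, p, r, t, u.
h must be 8 (only option left). Eliminate 8 elsewhere: r, t, u.
That leaves t = 5. So p, u can't be 5.
So u = 9.

9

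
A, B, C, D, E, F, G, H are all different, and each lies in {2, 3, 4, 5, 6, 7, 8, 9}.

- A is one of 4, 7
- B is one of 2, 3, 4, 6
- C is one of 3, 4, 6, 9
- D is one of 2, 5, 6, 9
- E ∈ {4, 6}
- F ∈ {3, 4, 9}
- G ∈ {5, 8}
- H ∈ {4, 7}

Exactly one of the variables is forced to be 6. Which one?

The 8 variables together cover exactly {2, 3, 4, 5, 6, 7, 8, 9} — 8 values for 8 variables — and 8 appears only in G's list, so G = 8.
The 7 still-open variables draw from only 7 values {2, 3, 4, 5, 6, 7, 9}, so each is used; only D can be 5, hence D = 5.
The 6 still-open variables draw from only 6 values {2, 3, 4, 6, 7, 9}, so each is used; only B can be 2, hence B = 2.
A and H share exactly the 2 values {4, 7}; by pigeonhole those values go to them, so strike 4, 7 from C, E, F.
So 6 goes to E.

E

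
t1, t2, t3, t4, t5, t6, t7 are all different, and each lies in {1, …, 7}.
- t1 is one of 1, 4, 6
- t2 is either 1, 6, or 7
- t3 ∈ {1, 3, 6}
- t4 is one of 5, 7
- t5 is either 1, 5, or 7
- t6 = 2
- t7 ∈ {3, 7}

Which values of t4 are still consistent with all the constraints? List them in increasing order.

t6 must be 2 (only option left).
Among the 6 still-open variables, 4 fits only t1 (and all 6 values in {1, 3, 4, 5, 6, 7} must be used), so t1 = 4.
No further eliminations apply; t4 can still be any of 5, 7.

5, 7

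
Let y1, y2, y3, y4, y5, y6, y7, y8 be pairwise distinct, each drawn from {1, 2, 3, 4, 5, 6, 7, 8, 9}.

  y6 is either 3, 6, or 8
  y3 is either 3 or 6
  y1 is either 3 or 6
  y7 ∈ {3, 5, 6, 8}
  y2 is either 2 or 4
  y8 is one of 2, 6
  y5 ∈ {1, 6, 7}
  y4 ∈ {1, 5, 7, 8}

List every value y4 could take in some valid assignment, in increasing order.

The 8 variables together cover exactly {1, 2, 3, 4, 5, 6, 7, 8} — 8 values for 8 variables — and 4 appears only in y2's list, so y2 = 4.
The 7 still-open variables draw from only 7 values {1, 2, 3, 5, 6, 7, 8}, so each is used; only y8 can be 2, hence y8 = 2.
The 2 variables y1 and y3 are confined to {3, 6}, which locks those values in; drop them from y5, y6, y7.
y6 has just one choice, so y6 = 8. So y4, y7 can't be 8.
y7 must be 5 (only option left). Remove 5 from y4.
No further eliminations apply; y4 can still be any of 1, 7.

1, 7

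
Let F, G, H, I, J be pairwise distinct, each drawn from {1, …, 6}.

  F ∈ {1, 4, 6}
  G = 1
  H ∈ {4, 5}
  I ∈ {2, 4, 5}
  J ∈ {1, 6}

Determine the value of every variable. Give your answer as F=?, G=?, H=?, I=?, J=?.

F=4, G=1, H=5, I=2, J=6

G's domain is down to {1}, so G = 1. Strike 1 from F, J.
That leaves J = 6. Eliminate 6 elsewhere: F.
F must be 4 (only option left). Eliminate 4 elsewhere: H, I.
That leaves H = 5. Strike 5 from I.
That leaves I = 2.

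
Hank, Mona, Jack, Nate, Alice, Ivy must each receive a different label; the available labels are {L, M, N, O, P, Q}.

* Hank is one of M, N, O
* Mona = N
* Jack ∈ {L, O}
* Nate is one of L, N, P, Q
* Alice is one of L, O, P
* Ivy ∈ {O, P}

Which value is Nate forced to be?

Q

Mona's domain is down to {N}, so Mona = N. Remove N from Hank, Nate.
The 5 still-open variables together cover exactly {L, M, O, P, Q} — 5 values for 5 variables — and M appears only in Hank's list, so Hank = M.
Among the 4 still-open variables, Q fits only Nate (and all 4 values in {L, O, P, Q} must be used), so Nate = Q.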